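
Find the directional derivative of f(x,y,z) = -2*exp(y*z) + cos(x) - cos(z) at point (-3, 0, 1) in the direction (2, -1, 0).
2*sqrt(5)*(sin(3) + 1)/5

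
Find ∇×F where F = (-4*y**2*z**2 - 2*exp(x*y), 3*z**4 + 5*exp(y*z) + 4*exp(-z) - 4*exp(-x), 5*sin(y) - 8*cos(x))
(-5*y*exp(y*z) - 12*z**3 + 5*cos(y) + 4*exp(-z), -8*y**2*z - 8*sin(x), 2*x*exp(x*y) + 8*y*z**2 + 4*exp(-x))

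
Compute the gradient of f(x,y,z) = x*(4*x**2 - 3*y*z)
(12*x**2 - 3*y*z, -3*x*z, -3*x*y)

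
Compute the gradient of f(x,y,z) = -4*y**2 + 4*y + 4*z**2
(0, 4 - 8*y, 8*z)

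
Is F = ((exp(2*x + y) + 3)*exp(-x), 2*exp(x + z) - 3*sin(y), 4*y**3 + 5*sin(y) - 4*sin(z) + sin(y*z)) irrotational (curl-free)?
No, ∇×F = (12*y**2 + z*cos(y*z) - 2*exp(x + z) + 5*cos(y), 0, (-exp(y) + 2*exp(z))*exp(x))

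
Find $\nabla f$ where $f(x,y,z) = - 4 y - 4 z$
(0, -4, -4)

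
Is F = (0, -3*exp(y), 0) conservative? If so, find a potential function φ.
Yes, F is conservative. φ = -3*exp(y)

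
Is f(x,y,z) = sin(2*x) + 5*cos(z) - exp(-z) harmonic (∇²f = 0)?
No, ∇²f = -4*sin(2*x) - 5*cos(z) - exp(-z)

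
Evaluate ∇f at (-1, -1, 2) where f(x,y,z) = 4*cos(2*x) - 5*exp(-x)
(8*sin(2) + 5*E, 0, 0)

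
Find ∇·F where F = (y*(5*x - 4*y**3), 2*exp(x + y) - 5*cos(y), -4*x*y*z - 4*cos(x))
-4*x*y + 5*y + 2*exp(x + y) + 5*sin(y)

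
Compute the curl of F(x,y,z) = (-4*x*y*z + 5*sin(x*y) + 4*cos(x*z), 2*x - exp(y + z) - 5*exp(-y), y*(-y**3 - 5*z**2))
(-4*y**3 - 5*z**2 + exp(y + z), -4*x*(y + sin(x*z)), 4*x*z - 5*x*cos(x*y) + 2)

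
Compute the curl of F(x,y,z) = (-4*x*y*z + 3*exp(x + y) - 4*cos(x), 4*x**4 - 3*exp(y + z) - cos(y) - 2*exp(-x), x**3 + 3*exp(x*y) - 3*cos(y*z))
(3*x*exp(x*y) + 3*z*sin(y*z) + 3*exp(y + z), -3*x**2 - 4*x*y - 3*y*exp(x*y), 16*x**3 + 4*x*z - 3*exp(x + y) + 2*exp(-x))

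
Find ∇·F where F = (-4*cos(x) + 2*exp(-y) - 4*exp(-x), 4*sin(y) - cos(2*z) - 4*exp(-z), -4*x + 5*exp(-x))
4*sin(x) + 4*cos(y) + 4*exp(-x)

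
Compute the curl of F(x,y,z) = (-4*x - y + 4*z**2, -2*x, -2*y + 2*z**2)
(-2, 8*z, -1)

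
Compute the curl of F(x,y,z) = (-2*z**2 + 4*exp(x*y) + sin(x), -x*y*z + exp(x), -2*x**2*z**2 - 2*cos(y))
(x*y + 2*sin(y), 4*z*(x*z - 1), -4*x*exp(x*y) - y*z + exp(x))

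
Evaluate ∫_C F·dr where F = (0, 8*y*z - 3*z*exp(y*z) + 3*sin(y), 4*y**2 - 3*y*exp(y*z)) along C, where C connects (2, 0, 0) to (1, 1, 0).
3 - 3*cos(1)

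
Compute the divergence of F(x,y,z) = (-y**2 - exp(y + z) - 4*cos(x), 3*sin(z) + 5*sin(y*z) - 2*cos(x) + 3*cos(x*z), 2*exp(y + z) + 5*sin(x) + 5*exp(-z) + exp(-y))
5*z*cos(y*z) + 2*exp(y + z) + 4*sin(x) - 5*exp(-z)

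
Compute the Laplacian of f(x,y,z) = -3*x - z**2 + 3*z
-2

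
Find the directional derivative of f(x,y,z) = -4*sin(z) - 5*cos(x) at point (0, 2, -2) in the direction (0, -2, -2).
2*sqrt(2)*cos(2)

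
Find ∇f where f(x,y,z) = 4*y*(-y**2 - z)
(0, -12*y**2 - 4*z, -4*y)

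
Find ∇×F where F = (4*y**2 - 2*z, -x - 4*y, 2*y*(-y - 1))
(-4*y - 2, -2, -8*y - 1)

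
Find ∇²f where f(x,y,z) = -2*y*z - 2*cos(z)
2*cos(z)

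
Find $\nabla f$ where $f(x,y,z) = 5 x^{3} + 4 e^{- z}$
(15*x**2, 0, -4*exp(-z))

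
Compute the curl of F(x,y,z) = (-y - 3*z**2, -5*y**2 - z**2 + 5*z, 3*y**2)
(6*y + 2*z - 5, -6*z, 1)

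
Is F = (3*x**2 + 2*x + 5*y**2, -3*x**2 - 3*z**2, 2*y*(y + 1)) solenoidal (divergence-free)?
No, ∇·F = 6*x + 2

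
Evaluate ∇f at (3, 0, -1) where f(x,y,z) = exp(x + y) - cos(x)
(sin(3) + exp(3), exp(3), 0)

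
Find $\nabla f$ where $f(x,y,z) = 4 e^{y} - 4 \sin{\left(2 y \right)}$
(0, 4*exp(y) - 8*cos(2*y), 0)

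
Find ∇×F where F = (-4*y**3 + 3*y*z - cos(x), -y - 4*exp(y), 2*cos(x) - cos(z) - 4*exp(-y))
(4*exp(-y), 3*y + 2*sin(x), 12*y**2 - 3*z)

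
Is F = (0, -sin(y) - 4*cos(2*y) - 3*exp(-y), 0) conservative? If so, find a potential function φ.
Yes, F is conservative. φ = -2*sin(2*y) + cos(y) + 3*exp(-y)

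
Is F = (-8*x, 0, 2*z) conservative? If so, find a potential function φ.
Yes, F is conservative. φ = -4*x**2 + z**2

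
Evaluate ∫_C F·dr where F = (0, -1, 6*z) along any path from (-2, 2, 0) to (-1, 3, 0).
-1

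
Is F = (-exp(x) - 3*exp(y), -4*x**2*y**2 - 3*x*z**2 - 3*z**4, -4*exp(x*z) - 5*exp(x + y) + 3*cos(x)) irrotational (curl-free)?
No, ∇×F = (6*x*z + 12*z**3 - 5*exp(x + y), 4*z*exp(x*z) + 5*exp(x + y) + 3*sin(x), -8*x*y**2 - 3*z**2 + 3*exp(y))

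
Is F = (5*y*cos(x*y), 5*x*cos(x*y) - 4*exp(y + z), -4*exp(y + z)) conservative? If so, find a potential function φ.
Yes, F is conservative. φ = -4*exp(y + z) + 5*sin(x*y)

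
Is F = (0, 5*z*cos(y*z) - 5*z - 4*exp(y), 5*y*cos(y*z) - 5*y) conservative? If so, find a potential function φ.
Yes, F is conservative. φ = -5*y*z - 4*exp(y) + 5*sin(y*z)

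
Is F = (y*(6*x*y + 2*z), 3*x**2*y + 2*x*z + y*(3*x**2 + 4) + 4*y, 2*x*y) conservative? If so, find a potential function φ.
Yes, F is conservative. φ = y*(3*x**2*y + 2*x*z + 4*y)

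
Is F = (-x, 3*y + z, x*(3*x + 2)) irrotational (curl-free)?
No, ∇×F = (-1, -6*x - 2, 0)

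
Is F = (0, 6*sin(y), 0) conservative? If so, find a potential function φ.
Yes, F is conservative. φ = -6*cos(y)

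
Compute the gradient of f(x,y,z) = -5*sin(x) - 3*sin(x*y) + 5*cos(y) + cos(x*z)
(-3*y*cos(x*y) - z*sin(x*z) - 5*cos(x), -3*x*cos(x*y) - 5*sin(y), -x*sin(x*z))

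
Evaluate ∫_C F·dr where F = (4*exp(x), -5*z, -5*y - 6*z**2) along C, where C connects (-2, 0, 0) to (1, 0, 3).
-54 - 4*exp(-2) + 4*E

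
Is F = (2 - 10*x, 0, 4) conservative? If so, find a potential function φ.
Yes, F is conservative. φ = -5*x**2 + 2*x + 4*z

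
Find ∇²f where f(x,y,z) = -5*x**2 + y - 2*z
-10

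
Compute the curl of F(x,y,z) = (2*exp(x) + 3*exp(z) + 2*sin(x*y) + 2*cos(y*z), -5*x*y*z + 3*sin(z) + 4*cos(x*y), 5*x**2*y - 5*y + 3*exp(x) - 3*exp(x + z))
(5*x**2 + 5*x*y - 3*cos(z) - 5, -10*x*y - 2*y*sin(y*z) - 3*exp(x) + 3*exp(z) + 3*exp(x + z), -2*x*cos(x*y) - 5*y*z - 4*y*sin(x*y) + 2*z*sin(y*z))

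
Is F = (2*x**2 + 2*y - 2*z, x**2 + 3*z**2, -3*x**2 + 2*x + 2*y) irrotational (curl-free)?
No, ∇×F = (2 - 6*z, 6*x - 4, 2*x - 2)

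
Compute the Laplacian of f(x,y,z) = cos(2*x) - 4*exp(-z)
-4*cos(2*x) - 4*exp(-z)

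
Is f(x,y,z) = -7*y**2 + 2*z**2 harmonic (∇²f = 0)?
No, ∇²f = -10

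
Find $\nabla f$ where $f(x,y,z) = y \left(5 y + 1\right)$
(0, 10*y + 1, 0)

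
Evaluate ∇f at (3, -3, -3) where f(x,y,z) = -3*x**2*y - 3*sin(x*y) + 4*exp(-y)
(9*cos(9) + 54, -4*exp(3) - 27 - 9*cos(9), 0)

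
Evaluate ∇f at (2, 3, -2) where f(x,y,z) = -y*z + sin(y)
(0, cos(3) + 2, -3)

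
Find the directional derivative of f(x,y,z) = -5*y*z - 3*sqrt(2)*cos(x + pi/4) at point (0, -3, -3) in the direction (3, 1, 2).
27*sqrt(14)/7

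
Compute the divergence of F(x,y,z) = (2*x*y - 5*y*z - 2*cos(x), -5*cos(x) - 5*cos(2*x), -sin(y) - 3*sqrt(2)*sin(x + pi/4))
2*y + 2*sin(x)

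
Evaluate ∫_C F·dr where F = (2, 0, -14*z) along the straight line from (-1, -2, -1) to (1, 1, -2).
-17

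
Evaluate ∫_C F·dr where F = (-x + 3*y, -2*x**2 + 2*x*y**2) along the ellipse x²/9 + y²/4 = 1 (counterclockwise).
-6*pi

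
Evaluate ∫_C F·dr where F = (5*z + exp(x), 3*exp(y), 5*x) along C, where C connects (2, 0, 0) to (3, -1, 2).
-exp(2) + 3*exp(-1) + exp(3) + 27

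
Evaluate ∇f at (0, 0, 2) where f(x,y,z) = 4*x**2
(0, 0, 0)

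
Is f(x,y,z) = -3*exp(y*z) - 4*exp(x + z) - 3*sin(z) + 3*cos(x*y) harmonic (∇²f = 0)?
No, ∇²f = -3*x**2*cos(x*y) - 3*y**2*exp(y*z) - 3*y**2*cos(x*y) - 3*z**2*exp(y*z) - 8*exp(x + z) + 3*sin(z)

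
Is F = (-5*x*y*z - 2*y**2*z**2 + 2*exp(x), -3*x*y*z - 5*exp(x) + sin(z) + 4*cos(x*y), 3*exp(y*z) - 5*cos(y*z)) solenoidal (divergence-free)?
No, ∇·F = -3*x*z - 4*x*sin(x*y) - 5*y*z + 3*y*exp(y*z) + 5*y*sin(y*z) + 2*exp(x)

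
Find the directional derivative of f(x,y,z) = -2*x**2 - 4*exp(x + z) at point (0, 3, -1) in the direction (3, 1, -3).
0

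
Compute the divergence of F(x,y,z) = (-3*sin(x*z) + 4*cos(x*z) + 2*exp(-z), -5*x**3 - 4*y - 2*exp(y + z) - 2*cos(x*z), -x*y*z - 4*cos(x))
-x*y - 4*z*sin(x*z) - 3*z*cos(x*z) - 2*exp(y + z) - 4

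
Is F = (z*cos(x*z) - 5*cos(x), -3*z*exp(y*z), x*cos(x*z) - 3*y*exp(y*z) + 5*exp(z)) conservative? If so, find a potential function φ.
Yes, F is conservative. φ = 5*exp(z) - 3*exp(y*z) - 5*sin(x) + sin(x*z)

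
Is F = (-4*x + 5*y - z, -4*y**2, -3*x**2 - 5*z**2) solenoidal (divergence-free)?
No, ∇·F = -8*y - 10*z - 4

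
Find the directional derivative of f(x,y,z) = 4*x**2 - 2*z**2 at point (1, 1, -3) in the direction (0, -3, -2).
-24*sqrt(13)/13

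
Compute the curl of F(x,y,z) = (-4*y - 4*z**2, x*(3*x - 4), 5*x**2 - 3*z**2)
(0, -10*x - 8*z, 6*x)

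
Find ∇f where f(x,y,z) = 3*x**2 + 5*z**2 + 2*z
(6*x, 0, 10*z + 2)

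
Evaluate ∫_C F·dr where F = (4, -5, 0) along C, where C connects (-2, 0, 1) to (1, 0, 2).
12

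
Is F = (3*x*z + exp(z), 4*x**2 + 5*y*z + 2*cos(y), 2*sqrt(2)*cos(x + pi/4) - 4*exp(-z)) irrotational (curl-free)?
No, ∇×F = (-5*y, 3*x + exp(z) + 2*sqrt(2)*sin(x + pi/4), 8*x)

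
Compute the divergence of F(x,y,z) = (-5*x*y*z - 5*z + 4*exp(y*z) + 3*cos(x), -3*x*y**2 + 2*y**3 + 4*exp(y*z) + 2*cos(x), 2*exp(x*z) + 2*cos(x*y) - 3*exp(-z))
-6*x*y + 2*x*exp(x*z) + 6*y**2 - 5*y*z + 4*z*exp(y*z) - 3*sin(x) + 3*exp(-z)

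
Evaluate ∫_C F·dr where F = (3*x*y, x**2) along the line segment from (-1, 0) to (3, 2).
74/3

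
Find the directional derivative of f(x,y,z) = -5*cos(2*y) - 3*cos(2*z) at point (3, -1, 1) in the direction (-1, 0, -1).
-3*sqrt(2)*sin(2)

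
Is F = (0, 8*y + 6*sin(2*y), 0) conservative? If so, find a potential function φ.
Yes, F is conservative. φ = 4*y**2 - 3*cos(2*y)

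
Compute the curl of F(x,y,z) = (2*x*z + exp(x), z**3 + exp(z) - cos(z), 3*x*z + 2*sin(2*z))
(-3*z**2 - exp(z) - sin(z), 2*x - 3*z, 0)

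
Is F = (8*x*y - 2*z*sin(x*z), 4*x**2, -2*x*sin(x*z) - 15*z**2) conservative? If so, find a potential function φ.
Yes, F is conservative. φ = 4*x**2*y - 5*z**3 + 2*cos(x*z)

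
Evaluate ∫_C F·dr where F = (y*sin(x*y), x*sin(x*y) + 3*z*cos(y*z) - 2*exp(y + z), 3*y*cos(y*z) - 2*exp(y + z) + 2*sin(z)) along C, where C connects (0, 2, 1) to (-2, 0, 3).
-3*sin(2) + 2*cos(1) - 2*cos(3)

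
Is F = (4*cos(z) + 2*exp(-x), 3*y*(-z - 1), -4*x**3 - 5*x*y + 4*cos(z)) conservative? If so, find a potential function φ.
No, ∇×F = (-5*x + 3*y, 12*x**2 + 5*y - 4*sin(z), 0) ≠ 0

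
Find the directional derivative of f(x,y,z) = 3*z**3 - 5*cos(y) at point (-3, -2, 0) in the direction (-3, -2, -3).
5*sqrt(22)*sin(2)/11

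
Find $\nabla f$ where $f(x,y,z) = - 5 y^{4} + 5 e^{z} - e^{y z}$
(0, -20*y**3 - z*exp(y*z), -y*exp(y*z) + 5*exp(z))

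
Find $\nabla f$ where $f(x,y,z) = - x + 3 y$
(-1, 3, 0)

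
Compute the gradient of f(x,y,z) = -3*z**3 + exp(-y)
(0, -exp(-y), -9*z**2)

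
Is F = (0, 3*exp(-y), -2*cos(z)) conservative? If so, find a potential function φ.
Yes, F is conservative. φ = -2*sin(z) - 3*exp(-y)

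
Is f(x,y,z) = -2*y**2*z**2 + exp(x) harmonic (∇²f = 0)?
No, ∇²f = -4*y**2 - 4*z**2 + exp(x)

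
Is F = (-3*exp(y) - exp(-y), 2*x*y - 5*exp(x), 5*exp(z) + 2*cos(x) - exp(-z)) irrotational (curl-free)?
No, ∇×F = (0, 2*sin(x), 2*y - 5*exp(x) + 3*exp(y) - exp(-y))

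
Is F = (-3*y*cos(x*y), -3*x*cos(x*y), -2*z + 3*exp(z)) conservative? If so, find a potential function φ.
Yes, F is conservative. φ = -z**2 + 3*exp(z) - 3*sin(x*y)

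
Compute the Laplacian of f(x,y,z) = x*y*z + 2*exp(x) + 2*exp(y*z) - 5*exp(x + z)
2*y**2*exp(y*z) + 2*z**2*exp(y*z) + 2*exp(x) - 10*exp(x + z)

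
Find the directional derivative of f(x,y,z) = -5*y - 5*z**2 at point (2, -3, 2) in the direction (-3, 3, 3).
-25*sqrt(3)/3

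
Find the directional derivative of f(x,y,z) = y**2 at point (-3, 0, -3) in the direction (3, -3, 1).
0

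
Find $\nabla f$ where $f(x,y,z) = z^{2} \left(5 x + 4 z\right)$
(5*z**2, 0, 2*z*(5*x + 6*z))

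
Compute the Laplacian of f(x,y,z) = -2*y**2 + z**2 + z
-2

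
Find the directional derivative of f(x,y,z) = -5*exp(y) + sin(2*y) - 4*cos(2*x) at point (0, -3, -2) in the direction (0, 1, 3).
sqrt(10)*(-5 + 2*exp(3)*cos(6))*exp(-3)/10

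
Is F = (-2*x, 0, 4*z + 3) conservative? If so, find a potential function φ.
Yes, F is conservative. φ = -x**2 + 2*z**2 + 3*z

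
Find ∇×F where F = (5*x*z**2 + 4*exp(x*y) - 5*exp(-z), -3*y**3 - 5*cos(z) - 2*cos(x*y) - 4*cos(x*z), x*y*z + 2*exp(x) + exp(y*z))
(x*z - 4*x*sin(x*z) + z*exp(y*z) - 5*sin(z), 10*x*z - y*z - 2*exp(x) + 5*exp(-z), -4*x*exp(x*y) + 2*y*sin(x*y) + 4*z*sin(x*z))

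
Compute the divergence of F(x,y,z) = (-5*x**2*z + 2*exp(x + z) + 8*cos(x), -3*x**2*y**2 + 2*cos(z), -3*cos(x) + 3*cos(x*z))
-6*x**2*y - 10*x*z - 3*x*sin(x*z) + 2*exp(x + z) - 8*sin(x)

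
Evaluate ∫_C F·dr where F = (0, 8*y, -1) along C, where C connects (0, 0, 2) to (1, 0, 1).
1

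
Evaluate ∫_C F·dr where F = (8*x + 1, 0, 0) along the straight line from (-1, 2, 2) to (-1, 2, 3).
0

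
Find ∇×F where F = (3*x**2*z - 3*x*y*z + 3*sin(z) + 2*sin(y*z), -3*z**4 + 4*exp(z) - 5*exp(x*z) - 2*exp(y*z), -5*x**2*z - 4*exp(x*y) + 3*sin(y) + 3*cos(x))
(-4*x*exp(x*y) + 5*x*exp(x*z) + 2*y*exp(y*z) + 12*z**3 - 4*exp(z) + 3*cos(y), 3*x**2 - 3*x*y + 10*x*z + 4*y*exp(x*y) + 2*y*cos(y*z) + 3*sin(x) + 3*cos(z), z*(3*x - 5*exp(x*z) - 2*cos(y*z)))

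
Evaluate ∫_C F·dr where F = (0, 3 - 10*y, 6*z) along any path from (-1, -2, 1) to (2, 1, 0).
21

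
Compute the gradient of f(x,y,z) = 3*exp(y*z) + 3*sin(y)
(0, 3*z*exp(y*z) + 3*cos(y), 3*y*exp(y*z))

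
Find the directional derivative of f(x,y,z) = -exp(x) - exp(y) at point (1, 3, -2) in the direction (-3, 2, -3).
sqrt(22)*E*(3 - 2*exp(2))/22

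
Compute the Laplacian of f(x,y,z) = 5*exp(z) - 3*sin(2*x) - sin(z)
5*exp(z) + 12*sin(2*x) + sin(z)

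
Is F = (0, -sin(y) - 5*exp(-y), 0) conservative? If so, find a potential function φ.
Yes, F is conservative. φ = cos(y) + 5*exp(-y)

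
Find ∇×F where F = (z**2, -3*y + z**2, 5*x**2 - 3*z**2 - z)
(-2*z, -10*x + 2*z, 0)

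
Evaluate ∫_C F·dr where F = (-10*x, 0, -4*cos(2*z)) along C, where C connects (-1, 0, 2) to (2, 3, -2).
-15 + 4*sin(4)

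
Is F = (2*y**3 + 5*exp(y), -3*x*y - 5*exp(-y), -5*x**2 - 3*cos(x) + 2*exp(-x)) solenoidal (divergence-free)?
No, ∇·F = -3*x + 5*exp(-y)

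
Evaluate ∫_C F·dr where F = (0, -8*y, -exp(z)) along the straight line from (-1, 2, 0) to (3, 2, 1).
1 - E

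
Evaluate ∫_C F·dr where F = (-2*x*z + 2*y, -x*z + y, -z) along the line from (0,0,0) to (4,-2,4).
-46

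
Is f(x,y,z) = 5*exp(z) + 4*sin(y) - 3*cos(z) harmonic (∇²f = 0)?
No, ∇²f = 5*exp(z) - 4*sin(y) + 3*cos(z)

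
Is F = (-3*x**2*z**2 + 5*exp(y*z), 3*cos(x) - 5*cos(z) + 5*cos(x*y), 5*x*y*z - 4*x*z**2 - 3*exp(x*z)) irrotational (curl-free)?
No, ∇×F = (5*x*z - 5*sin(z), -6*x**2*z - 5*y*z + 5*y*exp(y*z) + 4*z**2 + 3*z*exp(x*z), -5*y*sin(x*y) - 5*z*exp(y*z) - 3*sin(x))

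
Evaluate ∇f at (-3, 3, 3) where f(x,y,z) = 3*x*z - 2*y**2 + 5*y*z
(9, 3, 6)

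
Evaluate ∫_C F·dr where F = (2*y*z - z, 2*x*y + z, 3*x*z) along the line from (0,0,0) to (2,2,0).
16/3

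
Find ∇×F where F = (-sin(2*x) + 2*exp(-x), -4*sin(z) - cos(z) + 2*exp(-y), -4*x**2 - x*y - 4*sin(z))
(-x - sin(z) + 4*cos(z), 8*x + y, 0)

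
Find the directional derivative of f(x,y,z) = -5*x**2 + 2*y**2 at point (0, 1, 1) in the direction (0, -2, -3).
-8*sqrt(13)/13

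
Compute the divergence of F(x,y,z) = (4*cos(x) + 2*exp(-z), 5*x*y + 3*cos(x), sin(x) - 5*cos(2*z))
5*x - 4*sin(x) + 10*sin(2*z)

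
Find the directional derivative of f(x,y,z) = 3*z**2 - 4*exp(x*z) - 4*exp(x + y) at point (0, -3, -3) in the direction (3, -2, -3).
sqrt(22)*(-2 + 45*exp(3))*exp(-3)/11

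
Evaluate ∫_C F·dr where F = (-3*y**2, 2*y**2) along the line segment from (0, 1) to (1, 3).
13/3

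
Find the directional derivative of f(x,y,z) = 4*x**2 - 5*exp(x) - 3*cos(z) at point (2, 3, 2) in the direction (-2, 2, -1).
-32/3 - sin(2) + 10*exp(2)/3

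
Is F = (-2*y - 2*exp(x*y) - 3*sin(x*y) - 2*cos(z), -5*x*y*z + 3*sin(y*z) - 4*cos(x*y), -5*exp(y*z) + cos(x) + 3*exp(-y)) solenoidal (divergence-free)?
No, ∇·F = -5*x*z + 4*x*sin(x*y) - 2*y*exp(x*y) - 5*y*exp(y*z) - 3*y*cos(x*y) + 3*z*cos(y*z)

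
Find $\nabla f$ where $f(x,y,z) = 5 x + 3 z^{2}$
(5, 0, 6*z)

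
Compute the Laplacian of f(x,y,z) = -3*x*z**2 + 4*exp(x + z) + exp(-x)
-6*x + 8*exp(x + z) + exp(-x)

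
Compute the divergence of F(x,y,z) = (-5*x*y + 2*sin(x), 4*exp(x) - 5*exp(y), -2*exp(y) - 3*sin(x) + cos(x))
-5*y - 5*exp(y) + 2*cos(x)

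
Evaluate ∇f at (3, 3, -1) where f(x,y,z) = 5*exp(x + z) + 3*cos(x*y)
(-9*sin(9) + 5*exp(2), -9*sin(9), 5*exp(2))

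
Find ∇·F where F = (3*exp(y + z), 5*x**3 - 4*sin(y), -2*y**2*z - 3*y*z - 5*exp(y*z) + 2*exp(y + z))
-2*y**2 - 5*y*exp(y*z) - 3*y + 2*exp(y + z) - 4*cos(y)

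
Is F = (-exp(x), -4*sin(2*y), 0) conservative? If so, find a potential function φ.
Yes, F is conservative. φ = -exp(x) + 2*cos(2*y)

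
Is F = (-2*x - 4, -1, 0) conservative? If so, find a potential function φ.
Yes, F is conservative. φ = -x**2 - 4*x - y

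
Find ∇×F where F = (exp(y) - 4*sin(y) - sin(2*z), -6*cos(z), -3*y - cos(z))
(-6*sin(z) - 3, -2*cos(2*z), -exp(y) + 4*cos(y))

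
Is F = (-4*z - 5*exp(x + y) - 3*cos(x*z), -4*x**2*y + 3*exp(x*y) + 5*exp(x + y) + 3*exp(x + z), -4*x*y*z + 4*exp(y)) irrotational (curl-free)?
No, ∇×F = (-4*x*z + 4*exp(y) - 3*exp(x + z), 3*x*sin(x*z) + 4*y*z - 4, -8*x*y + 3*y*exp(x*y) + 10*exp(x + y) + 3*exp(x + z))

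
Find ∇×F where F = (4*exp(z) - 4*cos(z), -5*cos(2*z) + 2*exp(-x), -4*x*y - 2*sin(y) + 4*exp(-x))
(-4*x - 10*sin(2*z) - 2*cos(y), 4*((y + exp(z) + sin(z))*exp(x) + 1)*exp(-x), -2*exp(-x))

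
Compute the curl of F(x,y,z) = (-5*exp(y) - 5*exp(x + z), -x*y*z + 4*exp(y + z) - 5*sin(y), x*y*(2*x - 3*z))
(x*y + x*(2*x - 3*z) - 4*exp(y + z), -4*x*y + 3*y*z - 5*exp(x + z), -y*z + 5*exp(y))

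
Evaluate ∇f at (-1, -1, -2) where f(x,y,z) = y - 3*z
(0, 1, -3)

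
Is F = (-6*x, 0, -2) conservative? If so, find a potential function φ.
Yes, F is conservative. φ = -3*x**2 - 2*z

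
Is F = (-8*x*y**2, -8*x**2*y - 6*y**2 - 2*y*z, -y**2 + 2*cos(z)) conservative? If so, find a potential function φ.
Yes, F is conservative. φ = -4*x**2*y**2 - 2*y**3 - y**2*z + 2*sin(z)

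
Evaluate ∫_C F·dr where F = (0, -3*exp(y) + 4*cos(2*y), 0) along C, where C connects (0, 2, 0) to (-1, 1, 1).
-3*E - 2*sin(4) + 2*sin(2) + 3*exp(2)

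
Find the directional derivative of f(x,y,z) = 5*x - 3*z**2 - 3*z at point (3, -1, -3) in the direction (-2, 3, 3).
35*sqrt(22)/22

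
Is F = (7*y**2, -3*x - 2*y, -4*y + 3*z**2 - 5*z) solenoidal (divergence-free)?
No, ∇·F = 6*z - 7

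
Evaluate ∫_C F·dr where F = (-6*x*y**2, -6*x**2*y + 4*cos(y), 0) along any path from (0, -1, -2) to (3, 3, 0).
-243 + 4*sin(3) + 4*sin(1)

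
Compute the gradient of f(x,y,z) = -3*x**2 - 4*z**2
(-6*x, 0, -8*z)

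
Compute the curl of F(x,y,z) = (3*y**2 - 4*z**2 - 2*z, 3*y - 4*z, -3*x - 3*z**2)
(4, 1 - 8*z, -6*y)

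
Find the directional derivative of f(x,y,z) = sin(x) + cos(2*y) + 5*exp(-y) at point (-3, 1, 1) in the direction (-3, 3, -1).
-3*sqrt(19)*(E*cos(3) + 2*E*sin(2) + 5)*exp(-1)/19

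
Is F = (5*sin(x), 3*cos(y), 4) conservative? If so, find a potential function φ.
Yes, F is conservative. φ = 4*z + 3*sin(y) - 5*cos(x)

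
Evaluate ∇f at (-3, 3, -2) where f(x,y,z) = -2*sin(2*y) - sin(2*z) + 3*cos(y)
(0, -4*cos(6) - 3*sin(3), -2*cos(4))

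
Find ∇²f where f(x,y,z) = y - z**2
-2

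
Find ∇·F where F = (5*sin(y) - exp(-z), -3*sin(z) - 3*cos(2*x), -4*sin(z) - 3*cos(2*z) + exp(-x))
4*(3*sin(z) - 1)*cos(z)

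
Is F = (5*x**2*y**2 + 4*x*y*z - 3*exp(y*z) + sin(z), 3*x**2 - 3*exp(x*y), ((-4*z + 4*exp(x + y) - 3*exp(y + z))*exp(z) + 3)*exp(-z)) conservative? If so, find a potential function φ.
No, ∇×F = (4*exp(x + y) - 3*exp(y + z), 4*x*y - 3*y*exp(y*z) - 4*exp(x + y) + cos(z), -10*x**2*y - 4*x*z + 6*x - 3*y*exp(x*y) + 3*z*exp(y*z)) ≠ 0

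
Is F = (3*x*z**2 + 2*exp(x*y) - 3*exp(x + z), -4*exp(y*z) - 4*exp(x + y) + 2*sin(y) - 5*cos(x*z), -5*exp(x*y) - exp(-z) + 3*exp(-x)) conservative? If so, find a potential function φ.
No, ∇×F = (-5*x*exp(x*y) - 5*x*sin(x*z) + 4*y*exp(y*z), 6*x*z + 5*y*exp(x*y) - 3*exp(x + z) + 3*exp(-x), -2*x*exp(x*y) + 5*z*sin(x*z) - 4*exp(x + y)) ≠ 0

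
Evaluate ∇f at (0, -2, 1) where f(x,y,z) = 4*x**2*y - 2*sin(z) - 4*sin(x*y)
(8, 0, -2*cos(1))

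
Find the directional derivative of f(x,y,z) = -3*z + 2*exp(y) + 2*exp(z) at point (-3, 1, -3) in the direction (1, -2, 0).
-4*sqrt(5)*E/5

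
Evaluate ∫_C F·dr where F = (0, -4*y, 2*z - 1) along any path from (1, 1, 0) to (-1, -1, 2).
2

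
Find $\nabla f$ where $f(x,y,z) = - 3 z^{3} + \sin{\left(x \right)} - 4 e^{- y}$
(cos(x), 4*exp(-y), -9*z**2)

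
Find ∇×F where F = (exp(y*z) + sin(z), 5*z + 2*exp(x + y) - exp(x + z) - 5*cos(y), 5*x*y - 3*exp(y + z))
(5*x + exp(x + z) - 3*exp(y + z) - 5, y*exp(y*z) - 5*y + cos(z), -z*exp(y*z) + 2*exp(x + y) - exp(x + z))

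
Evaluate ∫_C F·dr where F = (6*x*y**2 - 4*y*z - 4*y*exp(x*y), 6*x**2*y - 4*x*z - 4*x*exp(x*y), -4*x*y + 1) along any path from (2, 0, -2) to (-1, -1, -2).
15 - 4*E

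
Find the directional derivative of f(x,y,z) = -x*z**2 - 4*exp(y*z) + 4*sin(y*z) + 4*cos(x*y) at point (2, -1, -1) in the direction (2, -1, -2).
-4*E - 16*sin(2)/3 - 10/3 + 4*cos(1)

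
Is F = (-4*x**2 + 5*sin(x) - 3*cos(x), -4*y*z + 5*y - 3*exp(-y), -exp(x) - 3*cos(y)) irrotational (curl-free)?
No, ∇×F = (4*y + 3*sin(y), exp(x), 0)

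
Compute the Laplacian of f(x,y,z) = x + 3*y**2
6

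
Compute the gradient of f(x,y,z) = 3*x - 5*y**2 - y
(3, -10*y - 1, 0)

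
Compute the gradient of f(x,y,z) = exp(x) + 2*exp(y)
(exp(x), 2*exp(y), 0)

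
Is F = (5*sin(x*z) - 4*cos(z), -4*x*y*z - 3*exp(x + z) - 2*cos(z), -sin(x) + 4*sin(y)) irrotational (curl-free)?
No, ∇×F = (4*x*y + 3*exp(x + z) - 2*sin(z) + 4*cos(y), 5*x*cos(x*z) + 4*sin(z) + cos(x), -4*y*z - 3*exp(x + z))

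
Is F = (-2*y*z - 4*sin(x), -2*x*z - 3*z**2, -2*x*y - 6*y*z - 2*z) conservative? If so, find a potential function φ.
Yes, F is conservative. φ = -2*x*y*z - 3*y*z**2 - z**2 + 4*cos(x)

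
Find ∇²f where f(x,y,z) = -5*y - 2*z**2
-4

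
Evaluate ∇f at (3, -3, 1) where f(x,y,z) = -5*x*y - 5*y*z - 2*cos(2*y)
(15, -20 - 4*sin(6), 15)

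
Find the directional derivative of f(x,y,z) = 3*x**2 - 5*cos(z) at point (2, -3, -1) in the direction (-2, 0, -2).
sqrt(2)*(-12 + 5*sin(1))/2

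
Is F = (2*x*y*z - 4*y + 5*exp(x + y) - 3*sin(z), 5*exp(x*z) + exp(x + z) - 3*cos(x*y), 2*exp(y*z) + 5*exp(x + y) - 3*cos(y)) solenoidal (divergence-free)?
No, ∇·F = 3*x*sin(x*y) + 2*y*z + 2*y*exp(y*z) + 5*exp(x + y)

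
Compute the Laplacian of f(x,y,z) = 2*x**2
4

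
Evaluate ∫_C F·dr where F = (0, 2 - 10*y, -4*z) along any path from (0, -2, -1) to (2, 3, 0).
-13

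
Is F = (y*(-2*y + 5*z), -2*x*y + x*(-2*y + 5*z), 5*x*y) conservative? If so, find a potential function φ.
Yes, F is conservative. φ = x*y*(-2*y + 5*z)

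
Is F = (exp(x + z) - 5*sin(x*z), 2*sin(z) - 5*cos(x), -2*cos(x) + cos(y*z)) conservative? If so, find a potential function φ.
No, ∇×F = (-z*sin(y*z) - 2*cos(z), -5*x*cos(x*z) + exp(x + z) - 2*sin(x), 5*sin(x)) ≠ 0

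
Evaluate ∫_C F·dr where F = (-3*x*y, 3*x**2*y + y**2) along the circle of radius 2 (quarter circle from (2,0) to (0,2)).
68/3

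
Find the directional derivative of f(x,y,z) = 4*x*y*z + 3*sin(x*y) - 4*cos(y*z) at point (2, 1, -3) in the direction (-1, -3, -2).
sqrt(14)*(-28*sin(3) - 21*cos(2) + 68)/14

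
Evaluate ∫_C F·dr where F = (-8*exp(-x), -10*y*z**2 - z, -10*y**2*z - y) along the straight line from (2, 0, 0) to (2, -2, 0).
0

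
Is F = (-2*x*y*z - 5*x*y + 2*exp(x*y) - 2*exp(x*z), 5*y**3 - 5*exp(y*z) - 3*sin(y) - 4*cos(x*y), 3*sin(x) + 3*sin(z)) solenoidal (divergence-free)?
No, ∇·F = 4*x*sin(x*y) + 15*y**2 - 2*y*z + 2*y*exp(x*y) - 5*y - 2*z*exp(x*z) - 5*z*exp(y*z) - 3*cos(y) + 3*cos(z)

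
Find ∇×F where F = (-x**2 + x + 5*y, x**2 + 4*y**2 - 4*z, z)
(4, 0, 2*x - 5)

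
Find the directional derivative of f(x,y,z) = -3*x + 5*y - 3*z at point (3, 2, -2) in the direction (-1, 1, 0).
4*sqrt(2)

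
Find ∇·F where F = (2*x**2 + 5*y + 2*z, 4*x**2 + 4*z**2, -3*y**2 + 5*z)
4*x + 5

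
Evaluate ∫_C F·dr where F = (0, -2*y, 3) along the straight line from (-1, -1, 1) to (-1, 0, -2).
-8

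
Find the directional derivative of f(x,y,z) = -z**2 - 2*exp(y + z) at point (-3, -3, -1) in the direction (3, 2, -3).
sqrt(22)*(1 - 3*exp(4))*exp(-4)/11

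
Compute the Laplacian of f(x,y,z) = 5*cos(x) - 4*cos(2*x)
-5*cos(x) + 16*cos(2*x)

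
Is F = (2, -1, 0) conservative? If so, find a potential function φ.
Yes, F is conservative. φ = 2*x - y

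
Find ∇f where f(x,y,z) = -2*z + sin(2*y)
(0, 2*cos(2*y), -2)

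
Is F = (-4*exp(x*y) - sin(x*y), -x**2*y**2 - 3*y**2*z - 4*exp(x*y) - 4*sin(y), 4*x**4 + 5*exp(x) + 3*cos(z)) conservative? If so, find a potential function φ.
No, ∇×F = (3*y**2, -16*x**3 - 5*exp(x), -2*x*y**2 + 4*x*exp(x*y) + x*cos(x*y) - 4*y*exp(x*y)) ≠ 0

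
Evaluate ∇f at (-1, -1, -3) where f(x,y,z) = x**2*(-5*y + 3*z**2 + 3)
(-70, -5, -18)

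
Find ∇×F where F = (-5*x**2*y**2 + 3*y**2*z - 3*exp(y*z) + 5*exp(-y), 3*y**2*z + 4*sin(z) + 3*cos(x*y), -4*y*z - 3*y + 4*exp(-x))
(-3*y**2 - 4*z - 4*cos(z) - 3, (3*y*(y - exp(y*z))*exp(x) + 4)*exp(-x), 10*x**2*y - 6*y*z - 3*y*sin(x*y) + 3*z*exp(y*z) + 5*exp(-y))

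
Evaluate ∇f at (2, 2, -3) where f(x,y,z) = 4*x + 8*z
(4, 0, 8)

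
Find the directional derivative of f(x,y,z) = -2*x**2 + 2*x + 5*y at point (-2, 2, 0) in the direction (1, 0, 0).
10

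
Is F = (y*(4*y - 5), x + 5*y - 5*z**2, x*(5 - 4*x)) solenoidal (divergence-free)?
No, ∇·F = 5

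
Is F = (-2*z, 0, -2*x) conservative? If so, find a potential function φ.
Yes, F is conservative. φ = -2*x*z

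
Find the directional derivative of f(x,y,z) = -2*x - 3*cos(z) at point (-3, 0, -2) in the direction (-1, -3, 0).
sqrt(10)/5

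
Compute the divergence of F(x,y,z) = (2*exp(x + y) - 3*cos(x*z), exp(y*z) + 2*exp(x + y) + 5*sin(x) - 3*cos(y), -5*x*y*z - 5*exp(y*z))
-5*x*y - 5*y*exp(y*z) + z*exp(y*z) + 3*z*sin(x*z) + 4*exp(x + y) + 3*sin(y)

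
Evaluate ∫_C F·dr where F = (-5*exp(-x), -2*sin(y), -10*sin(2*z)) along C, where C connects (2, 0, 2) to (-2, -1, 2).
-2 + 2*cos(1) + 10*sinh(2)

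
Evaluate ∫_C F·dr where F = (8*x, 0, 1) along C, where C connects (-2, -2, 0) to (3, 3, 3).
23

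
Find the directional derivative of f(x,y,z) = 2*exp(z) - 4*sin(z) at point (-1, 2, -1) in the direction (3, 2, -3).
3*sqrt(22)*(-1 + 2*E*cos(1))*exp(-1)/11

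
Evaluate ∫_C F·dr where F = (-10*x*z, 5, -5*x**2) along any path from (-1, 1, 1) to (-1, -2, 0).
-10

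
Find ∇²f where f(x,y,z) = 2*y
0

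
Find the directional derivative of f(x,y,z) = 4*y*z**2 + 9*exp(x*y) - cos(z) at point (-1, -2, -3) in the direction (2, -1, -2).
-9*exp(2) - 44 + 2*sin(3)/3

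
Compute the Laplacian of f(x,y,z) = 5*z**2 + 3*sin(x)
10 - 3*sin(x)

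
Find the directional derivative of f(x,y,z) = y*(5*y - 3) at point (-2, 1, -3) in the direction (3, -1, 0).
-7*sqrt(10)/10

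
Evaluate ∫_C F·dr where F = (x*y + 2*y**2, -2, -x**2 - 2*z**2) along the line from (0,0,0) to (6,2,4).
-164/3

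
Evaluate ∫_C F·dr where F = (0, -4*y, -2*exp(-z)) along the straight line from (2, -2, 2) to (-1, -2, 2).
0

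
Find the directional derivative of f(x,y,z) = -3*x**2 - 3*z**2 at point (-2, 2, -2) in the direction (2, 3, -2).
0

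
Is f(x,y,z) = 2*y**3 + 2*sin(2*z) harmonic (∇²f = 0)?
No, ∇²f = 12*y - 8*sin(2*z)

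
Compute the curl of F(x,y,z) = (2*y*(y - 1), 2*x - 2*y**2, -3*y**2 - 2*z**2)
(-6*y, 0, 4 - 4*y)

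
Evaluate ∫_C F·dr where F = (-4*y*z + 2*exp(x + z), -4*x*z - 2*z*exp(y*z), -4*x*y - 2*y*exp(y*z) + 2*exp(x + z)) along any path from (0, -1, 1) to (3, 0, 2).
-2*E - 2 + 2*exp(-1) + 2*exp(5)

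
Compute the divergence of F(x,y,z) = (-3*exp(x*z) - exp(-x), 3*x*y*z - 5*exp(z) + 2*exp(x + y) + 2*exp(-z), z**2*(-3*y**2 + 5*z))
3*x*z - 6*y**2*z + 15*z**2 - 3*z*exp(x*z) + 2*exp(x + y) + exp(-x)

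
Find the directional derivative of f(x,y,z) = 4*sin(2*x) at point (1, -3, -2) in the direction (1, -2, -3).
4*sqrt(14)*cos(2)/7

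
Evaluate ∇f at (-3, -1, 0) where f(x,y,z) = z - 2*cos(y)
(0, -2*sin(1), 1)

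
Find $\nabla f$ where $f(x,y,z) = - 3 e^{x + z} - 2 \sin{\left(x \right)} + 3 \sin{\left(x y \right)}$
(3*y*cos(x*y) - 3*exp(x + z) - 2*cos(x), 3*x*cos(x*y), -3*exp(x + z))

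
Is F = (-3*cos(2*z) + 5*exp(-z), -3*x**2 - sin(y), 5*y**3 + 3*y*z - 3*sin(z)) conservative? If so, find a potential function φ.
No, ∇×F = (15*y**2 + 3*z, 6*sin(2*z) - 5*exp(-z), -6*x) ≠ 0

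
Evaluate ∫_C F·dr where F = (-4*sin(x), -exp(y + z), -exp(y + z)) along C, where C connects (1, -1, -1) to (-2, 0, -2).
-4*cos(1) + 4*cos(2)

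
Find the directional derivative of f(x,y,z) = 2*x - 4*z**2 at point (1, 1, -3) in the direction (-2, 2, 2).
22*sqrt(3)/3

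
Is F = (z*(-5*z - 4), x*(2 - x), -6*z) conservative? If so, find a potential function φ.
No, ∇×F = (0, -10*z - 4, 2 - 2*x) ≠ 0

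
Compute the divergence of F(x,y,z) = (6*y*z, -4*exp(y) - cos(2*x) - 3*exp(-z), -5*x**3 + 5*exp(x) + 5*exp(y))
-4*exp(y)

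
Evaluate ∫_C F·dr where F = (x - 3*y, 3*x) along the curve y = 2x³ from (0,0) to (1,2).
7/2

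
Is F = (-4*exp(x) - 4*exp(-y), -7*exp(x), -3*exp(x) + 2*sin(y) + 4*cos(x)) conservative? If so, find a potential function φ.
No, ∇×F = (2*cos(y), 3*exp(x) + 4*sin(x), -7*exp(x) - 4*exp(-y)) ≠ 0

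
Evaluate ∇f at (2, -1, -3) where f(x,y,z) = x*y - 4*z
(-1, 2, -4)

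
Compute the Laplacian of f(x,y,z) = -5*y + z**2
2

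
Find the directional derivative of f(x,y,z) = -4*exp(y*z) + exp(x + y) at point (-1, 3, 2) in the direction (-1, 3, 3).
2*sqrt(19)*(1 - 30*exp(4))*exp(2)/19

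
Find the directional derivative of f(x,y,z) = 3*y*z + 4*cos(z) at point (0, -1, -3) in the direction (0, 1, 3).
3*sqrt(10)*(-3 + 2*sin(3))/5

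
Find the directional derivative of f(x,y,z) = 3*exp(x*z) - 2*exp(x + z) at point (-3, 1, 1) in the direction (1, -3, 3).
8*sqrt(19)*(-3 - E)*exp(-3)/19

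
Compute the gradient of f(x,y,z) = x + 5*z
(1, 0, 5)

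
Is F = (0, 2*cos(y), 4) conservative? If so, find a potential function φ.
Yes, F is conservative. φ = 4*z + 2*sin(y)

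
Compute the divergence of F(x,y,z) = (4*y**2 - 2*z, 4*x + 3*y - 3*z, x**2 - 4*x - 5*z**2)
3 - 10*z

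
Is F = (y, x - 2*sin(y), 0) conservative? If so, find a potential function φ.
Yes, F is conservative. φ = x*y + 2*cos(y)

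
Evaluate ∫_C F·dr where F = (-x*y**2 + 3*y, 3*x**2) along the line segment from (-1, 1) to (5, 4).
-21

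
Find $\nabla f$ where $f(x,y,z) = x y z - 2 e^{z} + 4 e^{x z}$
(z*(y + 4*exp(x*z)), x*z, x*y + 4*x*exp(x*z) - 2*exp(z))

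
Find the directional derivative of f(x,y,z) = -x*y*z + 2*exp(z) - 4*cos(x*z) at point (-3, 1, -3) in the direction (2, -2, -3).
3*sqrt(17)*(-2 + 4*exp(3)*sin(9) + 5*exp(3))*exp(-3)/17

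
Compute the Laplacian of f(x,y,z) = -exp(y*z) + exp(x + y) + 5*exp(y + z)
-y**2*exp(y*z) - z**2*exp(y*z) + 2*exp(x + y) + 10*exp(y + z)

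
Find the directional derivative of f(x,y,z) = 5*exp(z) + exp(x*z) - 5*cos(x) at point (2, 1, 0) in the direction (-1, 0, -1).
-sqrt(2)*(5*sin(2) + 7)/2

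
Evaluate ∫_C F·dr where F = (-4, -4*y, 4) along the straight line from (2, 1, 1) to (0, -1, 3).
16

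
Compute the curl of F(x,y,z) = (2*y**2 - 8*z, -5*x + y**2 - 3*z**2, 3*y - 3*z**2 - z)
(6*z + 3, -8, -4*y - 5)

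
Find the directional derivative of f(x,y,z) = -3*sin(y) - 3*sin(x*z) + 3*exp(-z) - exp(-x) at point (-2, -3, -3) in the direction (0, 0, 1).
-3*exp(3) + 6*cos(6)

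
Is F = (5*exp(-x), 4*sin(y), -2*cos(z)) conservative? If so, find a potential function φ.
Yes, F is conservative. φ = -2*sin(z) - 4*cos(y) - 5*exp(-x)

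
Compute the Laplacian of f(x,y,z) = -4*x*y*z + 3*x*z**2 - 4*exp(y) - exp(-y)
6*x - 4*exp(y) - exp(-y)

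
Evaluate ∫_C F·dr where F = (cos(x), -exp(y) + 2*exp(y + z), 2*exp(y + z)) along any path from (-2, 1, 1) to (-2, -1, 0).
(-2*exp(3) + 1 + exp(2))*exp(-1)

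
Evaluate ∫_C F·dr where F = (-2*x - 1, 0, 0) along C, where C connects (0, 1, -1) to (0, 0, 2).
0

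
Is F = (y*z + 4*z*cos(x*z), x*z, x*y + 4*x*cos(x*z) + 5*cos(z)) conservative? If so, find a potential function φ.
Yes, F is conservative. φ = x*y*z + 5*sin(z) + 4*sin(x*z)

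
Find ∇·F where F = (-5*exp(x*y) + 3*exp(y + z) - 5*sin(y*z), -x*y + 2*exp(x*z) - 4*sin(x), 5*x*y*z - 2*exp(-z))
5*x*y - x - 5*y*exp(x*y) + 2*exp(-z)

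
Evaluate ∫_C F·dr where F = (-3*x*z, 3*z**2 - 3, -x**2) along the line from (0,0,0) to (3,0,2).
-24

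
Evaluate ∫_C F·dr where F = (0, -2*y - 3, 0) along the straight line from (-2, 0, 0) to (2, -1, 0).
2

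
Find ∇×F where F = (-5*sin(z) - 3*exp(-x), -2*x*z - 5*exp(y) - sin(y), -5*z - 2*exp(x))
(2*x, 2*exp(x) - 5*cos(z), -2*z)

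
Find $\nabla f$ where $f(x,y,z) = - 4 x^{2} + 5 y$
(-8*x, 5, 0)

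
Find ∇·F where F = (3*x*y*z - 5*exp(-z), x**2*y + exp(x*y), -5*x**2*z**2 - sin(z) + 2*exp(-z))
-10*x**2*z + x**2 + x*exp(x*y) + 3*y*z - cos(z) - 2*exp(-z)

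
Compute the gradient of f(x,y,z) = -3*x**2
(-6*x, 0, 0)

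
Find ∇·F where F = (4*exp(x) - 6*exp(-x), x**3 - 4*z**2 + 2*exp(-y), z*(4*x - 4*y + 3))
4*x - 4*y + 4*exp(x) + 3 - 2*exp(-y) + 6*exp(-x)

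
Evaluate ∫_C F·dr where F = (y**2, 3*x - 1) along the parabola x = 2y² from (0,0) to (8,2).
30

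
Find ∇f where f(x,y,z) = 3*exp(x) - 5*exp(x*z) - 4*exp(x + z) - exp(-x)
(-5*z*exp(x*z) + 3*exp(x) - 4*exp(x + z) + exp(-x), 0, -5*x*exp(x*z) - 4*exp(x + z))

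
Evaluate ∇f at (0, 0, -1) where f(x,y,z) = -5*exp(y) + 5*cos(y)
(0, -5, 0)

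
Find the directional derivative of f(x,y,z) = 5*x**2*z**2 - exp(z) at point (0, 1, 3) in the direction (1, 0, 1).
-sqrt(2)*exp(3)/2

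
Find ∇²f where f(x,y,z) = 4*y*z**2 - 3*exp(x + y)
8*y - 6*exp(x + y)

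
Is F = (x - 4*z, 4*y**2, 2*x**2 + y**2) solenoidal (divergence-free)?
No, ∇·F = 8*y + 1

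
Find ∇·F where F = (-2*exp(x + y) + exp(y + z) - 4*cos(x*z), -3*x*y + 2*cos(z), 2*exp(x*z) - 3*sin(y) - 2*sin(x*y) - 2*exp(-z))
2*x*exp(x*z) - 3*x + 4*z*sin(x*z) - 2*exp(x + y) + 2*exp(-z)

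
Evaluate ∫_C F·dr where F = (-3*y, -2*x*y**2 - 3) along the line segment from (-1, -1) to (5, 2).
-39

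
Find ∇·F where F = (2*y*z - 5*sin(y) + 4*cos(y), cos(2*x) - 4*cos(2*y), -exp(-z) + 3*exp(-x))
8*sin(2*y) + exp(-z)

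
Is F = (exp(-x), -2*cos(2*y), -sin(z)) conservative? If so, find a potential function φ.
Yes, F is conservative. φ = -sin(2*y) + cos(z) - exp(-x)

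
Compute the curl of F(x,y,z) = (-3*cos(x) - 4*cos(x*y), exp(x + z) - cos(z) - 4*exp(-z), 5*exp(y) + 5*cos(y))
(5*exp(y) - exp(x + z) - 5*sin(y) - sin(z) - 4*exp(-z), 0, -4*x*sin(x*y) + exp(x + z))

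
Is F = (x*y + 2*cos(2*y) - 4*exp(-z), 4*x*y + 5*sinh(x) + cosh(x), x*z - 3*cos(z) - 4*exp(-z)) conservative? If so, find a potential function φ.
No, ∇×F = (0, -z + 4*exp(-z), -x + 4*y + 4*sin(2*y) + sinh(x) + 5*cosh(x)) ≠ 0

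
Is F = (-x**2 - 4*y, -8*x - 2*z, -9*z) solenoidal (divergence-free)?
No, ∇·F = -2*x - 9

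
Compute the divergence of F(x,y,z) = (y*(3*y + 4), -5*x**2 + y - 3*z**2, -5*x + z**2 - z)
2*z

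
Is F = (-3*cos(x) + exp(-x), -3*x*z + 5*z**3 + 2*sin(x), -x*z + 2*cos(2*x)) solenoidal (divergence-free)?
No, ∇·F = -x + 3*sin(x) - exp(-x)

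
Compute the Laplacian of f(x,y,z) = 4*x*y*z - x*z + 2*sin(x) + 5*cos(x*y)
-5*x**2*cos(x*y) - 5*y**2*cos(x*y) - 2*sin(x)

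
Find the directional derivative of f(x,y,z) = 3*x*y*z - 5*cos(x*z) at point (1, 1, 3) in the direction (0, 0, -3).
-3 - 5*sin(3)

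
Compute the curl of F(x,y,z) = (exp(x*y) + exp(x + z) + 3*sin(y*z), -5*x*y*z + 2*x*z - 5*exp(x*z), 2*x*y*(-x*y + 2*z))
(x*(-4*x*y + 5*y + 4*z + 5*exp(x*z) - 2), 4*x*y**2 - 4*y*z + 3*y*cos(y*z) + exp(x + z), -x*exp(x*y) - 5*y*z - 5*z*exp(x*z) - 3*z*cos(y*z) + 2*z)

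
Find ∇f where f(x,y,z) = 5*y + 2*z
(0, 5, 2)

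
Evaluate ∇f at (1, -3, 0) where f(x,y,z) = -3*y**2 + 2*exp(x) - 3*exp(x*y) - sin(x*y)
(3*cos(3) + 9*exp(-3) + 2*E, -3*exp(-3) - cos(3) + 18, 0)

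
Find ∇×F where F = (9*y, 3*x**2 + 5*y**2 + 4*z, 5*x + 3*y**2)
(6*y - 4, -5, 6*x - 9)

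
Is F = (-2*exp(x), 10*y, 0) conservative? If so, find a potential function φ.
Yes, F is conservative. φ = 5*y**2 - 2*exp(x)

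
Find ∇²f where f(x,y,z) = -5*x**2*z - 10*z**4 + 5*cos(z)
-120*z**2 - 10*z - 5*cos(z)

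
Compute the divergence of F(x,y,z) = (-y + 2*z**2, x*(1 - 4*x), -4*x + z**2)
2*z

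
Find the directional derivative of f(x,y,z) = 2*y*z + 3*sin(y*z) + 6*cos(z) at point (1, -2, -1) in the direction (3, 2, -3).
sqrt(22)*(-9*sin(1) + 6*cos(2) + 4)/11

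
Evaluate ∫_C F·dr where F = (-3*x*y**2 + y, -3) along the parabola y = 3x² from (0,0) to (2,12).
-316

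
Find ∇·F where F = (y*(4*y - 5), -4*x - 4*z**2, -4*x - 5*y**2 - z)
-1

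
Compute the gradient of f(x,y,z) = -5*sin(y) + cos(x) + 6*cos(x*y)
(-6*y*sin(x*y) - sin(x), -6*x*sin(x*y) - 5*cos(y), 0)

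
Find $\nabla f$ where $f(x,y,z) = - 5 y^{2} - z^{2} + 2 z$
(0, -10*y, 2 - 2*z)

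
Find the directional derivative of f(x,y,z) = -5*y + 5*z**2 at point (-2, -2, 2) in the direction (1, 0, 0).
0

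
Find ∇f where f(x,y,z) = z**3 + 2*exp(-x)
(-2*exp(-x), 0, 3*z**2)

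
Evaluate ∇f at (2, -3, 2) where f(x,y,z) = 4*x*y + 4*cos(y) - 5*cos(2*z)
(-12, 4*sin(3) + 8, 10*sin(4))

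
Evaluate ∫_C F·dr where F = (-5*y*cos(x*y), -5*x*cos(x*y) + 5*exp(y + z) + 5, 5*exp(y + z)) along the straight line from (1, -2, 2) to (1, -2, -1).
-5 + 5*exp(-3)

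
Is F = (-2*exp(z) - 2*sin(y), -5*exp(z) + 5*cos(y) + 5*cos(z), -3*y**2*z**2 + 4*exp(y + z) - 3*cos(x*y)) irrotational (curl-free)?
No, ∇×F = (3*x*sin(x*y) - 6*y*z**2 + 5*exp(z) + 4*exp(y + z) + 5*sin(z), -3*y*sin(x*y) - 2*exp(z), 2*cos(y))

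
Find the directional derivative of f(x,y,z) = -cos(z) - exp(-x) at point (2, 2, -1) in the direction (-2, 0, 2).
-sqrt(2)*(1 + exp(2)*sin(1))*exp(-2)/2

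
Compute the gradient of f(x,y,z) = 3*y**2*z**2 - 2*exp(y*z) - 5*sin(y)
(0, 6*y*z**2 - 2*z*exp(y*z) - 5*cos(y), 2*y*(3*y*z - exp(y*z)))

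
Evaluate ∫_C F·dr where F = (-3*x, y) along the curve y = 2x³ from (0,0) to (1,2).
1/2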